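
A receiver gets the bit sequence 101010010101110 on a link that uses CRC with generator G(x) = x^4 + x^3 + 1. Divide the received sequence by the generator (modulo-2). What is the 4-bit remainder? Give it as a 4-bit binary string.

Modulo-2 division of 101010010101110 by 11001:
  pos 0: 10101 XOR 11001 = 01100
  pos 1: 11000 XOR 11001 = 00001
  pos 5: 10101 XOR 11001 = 01100
  pos 6: 11000 XOR 11001 = 00001
  pos 10: 11110 XOR 11001 = 00111
Remainder = 0111 (nonzero — an error is detected).

0111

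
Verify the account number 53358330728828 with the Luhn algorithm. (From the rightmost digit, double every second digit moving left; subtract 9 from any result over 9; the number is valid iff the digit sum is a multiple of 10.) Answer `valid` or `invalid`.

invalid

From the right, keep odd positions and double even positions (subtract 9 from any doubled value over 9):
  doubled (positions 2,4,...): 4 7 5 6 7 6 1 → sum 36
  kept (positions 1,3,...): 8 8 2 0 3 5 3 → sum 29
Total = 65.
65 mod 10 = 5, so the number is invalid.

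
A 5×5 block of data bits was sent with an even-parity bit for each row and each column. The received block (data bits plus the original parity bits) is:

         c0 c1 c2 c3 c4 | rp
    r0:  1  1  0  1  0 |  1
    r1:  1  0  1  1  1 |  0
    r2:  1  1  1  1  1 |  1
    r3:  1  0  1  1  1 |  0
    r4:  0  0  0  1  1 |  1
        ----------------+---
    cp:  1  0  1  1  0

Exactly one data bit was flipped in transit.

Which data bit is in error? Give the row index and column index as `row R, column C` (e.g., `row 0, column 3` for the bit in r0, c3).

row 4, column 0

Recompute each row's even parity and compare to rp:
  r0: data parity 1, sent rp 1 → ok
  r1: data parity 0, sent rp 0 → ok
  r2: data parity 1, sent rp 1 → ok
  r3: data parity 0, sent rp 0 → ok
  r4: data parity 0, sent rp 1 → mismatch
Recompute each column's even parity and compare to cp:
  c0: data parity 0, sent cp 1 → mismatch
  c1: data parity 0, sent cp 0 → ok
  c2: data parity 1, sent cp 1 → ok
  c3: data parity 1, sent cp 1 → ok
  c4: data parity 0, sent cp 0 → ok
Exactly one row (r4) and one column (c0) fail → the flipped bit is at their intersection.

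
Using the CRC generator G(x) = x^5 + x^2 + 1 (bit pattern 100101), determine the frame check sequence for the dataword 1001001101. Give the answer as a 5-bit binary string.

00110

Append 5 zeros: 100100110100000. Divide by 100101 (XOR where the leading bit is 1):
  pos 0: 100100 XOR 100101 = 000001
  pos 5: 111010 XOR 100101 = 011111
  pos 6: 111110 XOR 100101 = 011011
  pos 7: 110110 XOR 100101 = 010011
  pos 8: 100110 XOR 100101 = 000011
Remainder (last 5 bits) = 00110. This is the CRC / FCS.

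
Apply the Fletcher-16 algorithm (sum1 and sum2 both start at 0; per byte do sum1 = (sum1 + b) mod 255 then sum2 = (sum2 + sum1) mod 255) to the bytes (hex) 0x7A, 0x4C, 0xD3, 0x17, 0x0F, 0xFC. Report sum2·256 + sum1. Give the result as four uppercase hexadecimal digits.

0CBD

Running sums (mod 255):
  after byte 0 (0x7A): sum1=122, sum2=122
  after byte 1 (0x4C): sum1=198, sum2=65
  after byte 2 (0xD3): sum1=154, sum2=219
  after byte 3 (0x17): sum1=177, sum2=141
  after byte 4 (0x0F): sum1=192, sum2=78
  after byte 5 (0xFC): sum1=189, sum2=12
Checksum = sum2·256 + sum1 = 12·256 + 189 = 3261 = 0x0CBD.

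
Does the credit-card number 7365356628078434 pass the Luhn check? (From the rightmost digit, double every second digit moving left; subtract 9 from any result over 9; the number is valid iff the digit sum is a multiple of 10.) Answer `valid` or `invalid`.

invalid

From the right, keep odd positions and double even positions (subtract 9 from any doubled value over 9):
  doubled (positions 2,4,...): 6 7 0 4 3 6 3 5 → sum 34
  kept (positions 1,3,...): 4 4 7 8 6 5 5 3 → sum 42
Total = 76.
76 mod 10 = 6, so the number is invalid.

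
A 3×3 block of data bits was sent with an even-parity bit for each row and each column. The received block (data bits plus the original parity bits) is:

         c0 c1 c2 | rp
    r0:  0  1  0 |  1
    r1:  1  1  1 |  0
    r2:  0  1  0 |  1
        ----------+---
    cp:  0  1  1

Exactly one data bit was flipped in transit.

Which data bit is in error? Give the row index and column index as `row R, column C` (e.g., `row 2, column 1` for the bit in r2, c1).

Recompute each row's even parity and compare to rp:
  r0: data parity 1, sent rp 1 → ok
  r1: data parity 1, sent rp 0 → mismatch
  r2: data parity 1, sent rp 1 → ok
Recompute each column's even parity and compare to cp:
  c0: data parity 1, sent cp 0 → mismatch
  c1: data parity 1, sent cp 1 → ok
  c2: data parity 1, sent cp 1 → ok
Exactly one row (r1) and one column (c0) fail → the flipped bit is at their intersection.

row 1, column 0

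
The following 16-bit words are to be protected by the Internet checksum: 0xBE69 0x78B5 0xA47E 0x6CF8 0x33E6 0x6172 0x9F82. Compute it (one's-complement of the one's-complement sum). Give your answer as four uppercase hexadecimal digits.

828E

One's-complement addition (fold any carry out of bit 15 back into bit 0):
  0xBE69 + 0x78B5 = 0x1371E → wrap carry → 0x371F
  0x371F + 0xA47E = 0x0DB9D
  0xDB9D + 0x6CF8 = 0x14895 → wrap carry → 0x4896
  0x4896 + 0x33E6 = 0x07C7C
  0x7C7C + 0x6172 = 0x0DDEE
  0xDDEE + 0x9F82 = 0x17D70 → wrap carry → 0x7D71
One's-complement sum = 0x7D71.
Checksum = ~0x7D71 & 0xFFFF = 0x828E.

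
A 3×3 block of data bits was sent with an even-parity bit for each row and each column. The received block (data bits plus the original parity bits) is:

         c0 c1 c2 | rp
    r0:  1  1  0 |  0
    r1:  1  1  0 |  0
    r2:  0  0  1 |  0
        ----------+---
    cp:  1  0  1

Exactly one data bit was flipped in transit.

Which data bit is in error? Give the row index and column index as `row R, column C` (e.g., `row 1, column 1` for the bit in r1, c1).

Recompute each row's even parity and compare to rp:
  r0: data parity 0, sent rp 0 → ok
  r1: data parity 0, sent rp 0 → ok
  r2: data parity 1, sent rp 0 → mismatch
Recompute each column's even parity and compare to cp:
  c0: data parity 0, sent cp 1 → mismatch
  c1: data parity 0, sent cp 0 → ok
  c2: data parity 1, sent cp 1 → ok
Exactly one row (r2) and one column (c0) fail → the flipped bit is at their intersection.

row 2, column 0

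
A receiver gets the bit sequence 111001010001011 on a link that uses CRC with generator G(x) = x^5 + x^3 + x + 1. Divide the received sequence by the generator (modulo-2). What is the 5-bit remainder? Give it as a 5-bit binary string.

Modulo-2 division of 111001010001011 by 101011:
  pos 0: 111001 XOR 101011 = 010010
  pos 1: 100100 XOR 101011 = 001111
  pos 3: 111110 XOR 101011 = 010101
  pos 4: 101010 XOR 101011 = 000001
  pos 9: 101011 XOR 101011 = 000000
Remainder = 00000 (zero — the frame passes the CRC check).

00000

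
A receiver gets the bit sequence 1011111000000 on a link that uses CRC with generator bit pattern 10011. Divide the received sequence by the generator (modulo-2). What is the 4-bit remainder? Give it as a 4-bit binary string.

0000

Modulo-2 division of 1011111000000 by 10011:
  pos 0: 10111 XOR 10011 = 00100
  pos 2: 10011 XOR 10011 = 00000
Remainder = 0000 (zero — the frame passes the CRC check).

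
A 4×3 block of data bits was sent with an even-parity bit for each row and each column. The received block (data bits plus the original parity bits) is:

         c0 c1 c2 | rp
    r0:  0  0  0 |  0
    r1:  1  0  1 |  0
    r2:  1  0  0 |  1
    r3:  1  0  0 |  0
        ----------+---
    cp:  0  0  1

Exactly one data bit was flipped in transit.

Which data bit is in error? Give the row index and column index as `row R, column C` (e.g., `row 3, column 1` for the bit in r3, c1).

Recompute each row's even parity and compare to rp:
  r0: data parity 0, sent rp 0 → ok
  r1: data parity 0, sent rp 0 → ok
  r2: data parity 1, sent rp 1 → ok
  r3: data parity 1, sent rp 0 → mismatch
Recompute each column's even parity and compare to cp:
  c0: data parity 1, sent cp 0 → mismatch
  c1: data parity 0, sent cp 0 → ok
  c2: data parity 1, sent cp 1 → ok
Exactly one row (r3) and one column (c0) fail → the flipped bit is at their intersection.

row 3, column 0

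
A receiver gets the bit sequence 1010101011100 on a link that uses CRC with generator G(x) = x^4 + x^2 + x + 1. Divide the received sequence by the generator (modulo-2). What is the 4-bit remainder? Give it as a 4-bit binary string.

Modulo-2 division of 1010101011100 by 10111:
  pos 0: 10101 XOR 10111 = 00010
  pos 3: 10010 XOR 10111 = 00101
  pos 5: 10111 XOR 10111 = 00000
Remainder = 0100 (nonzero — an error is detected).

0100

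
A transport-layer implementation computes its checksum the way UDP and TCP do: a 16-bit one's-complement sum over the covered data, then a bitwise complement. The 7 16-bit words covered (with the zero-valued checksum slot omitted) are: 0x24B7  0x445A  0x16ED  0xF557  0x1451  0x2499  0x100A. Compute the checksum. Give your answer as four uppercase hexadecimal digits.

41B5

One's-complement addition (fold any carry out of bit 15 back into bit 0):
  0x24B7 + 0x445A = 0x06911
  0x6911 + 0x16ED = 0x07FFE
  0x7FFE + 0xF557 = 0x17555 → wrap carry → 0x7556
  0x7556 + 0x1451 = 0x089A7
  0x89A7 + 0x2499 = 0x0AE40
  0xAE40 + 0x100A = 0x0BE4A
One's-complement sum = 0xBE4A.
Checksum = ~0xBE4A & 0xFFFF = 0x41B5.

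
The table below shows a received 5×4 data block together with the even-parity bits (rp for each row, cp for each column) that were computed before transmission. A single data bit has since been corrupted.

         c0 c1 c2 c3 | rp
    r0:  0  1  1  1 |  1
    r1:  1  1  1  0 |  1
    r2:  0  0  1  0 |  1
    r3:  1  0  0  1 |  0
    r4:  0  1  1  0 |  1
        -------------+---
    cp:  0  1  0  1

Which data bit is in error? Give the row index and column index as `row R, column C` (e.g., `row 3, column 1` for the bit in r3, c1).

Recompute each row's even parity and compare to rp:
  r0: data parity 1, sent rp 1 → ok
  r1: data parity 1, sent rp 1 → ok
  r2: data parity 1, sent rp 1 → ok
  r3: data parity 0, sent rp 0 → ok
  r4: data parity 0, sent rp 1 → mismatch
Recompute each column's even parity and compare to cp:
  c0: data parity 0, sent cp 0 → ok
  c1: data parity 1, sent cp 1 → ok
  c2: data parity 0, sent cp 0 → ok
  c3: data parity 0, sent cp 1 → mismatch
Exactly one row (r4) and one column (c3) fail → the flipped bit is at their intersection.

row 4, column 3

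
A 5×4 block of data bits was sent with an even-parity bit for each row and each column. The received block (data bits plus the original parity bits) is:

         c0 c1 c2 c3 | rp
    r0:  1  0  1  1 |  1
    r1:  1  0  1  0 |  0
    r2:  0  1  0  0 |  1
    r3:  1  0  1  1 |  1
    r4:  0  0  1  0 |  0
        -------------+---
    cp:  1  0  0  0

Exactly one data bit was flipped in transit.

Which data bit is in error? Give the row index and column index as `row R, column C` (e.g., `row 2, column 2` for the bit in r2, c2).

Recompute each row's even parity and compare to rp:
  r0: data parity 1, sent rp 1 → ok
  r1: data parity 0, sent rp 0 → ok
  r2: data parity 1, sent rp 1 → ok
  r3: data parity 1, sent rp 1 → ok
  r4: data parity 1, sent rp 0 → mismatch
Recompute each column's even parity and compare to cp:
  c0: data parity 1, sent cp 1 → ok
  c1: data parity 1, sent cp 0 → mismatch
  c2: data parity 0, sent cp 0 → ok
  c3: data parity 0, sent cp 0 → ok
Exactly one row (r4) and one column (c1) fail → the flipped bit is at their intersection.

row 4, column 1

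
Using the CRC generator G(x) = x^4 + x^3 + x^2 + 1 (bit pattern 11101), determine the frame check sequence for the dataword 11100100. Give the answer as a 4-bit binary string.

1111

Append 4 zeros: 111001000000. Divide by 11101 (XOR where the leading bit is 1):
  pos 0: 11100 XOR 11101 = 00001
  pos 4: 11000 XOR 11101 = 00101
  pos 6: 10100 XOR 11101 = 01001
  pos 7: 10010 XOR 11101 = 01111
Remainder (last 4 bits) = 1111. This is the CRC / FCS.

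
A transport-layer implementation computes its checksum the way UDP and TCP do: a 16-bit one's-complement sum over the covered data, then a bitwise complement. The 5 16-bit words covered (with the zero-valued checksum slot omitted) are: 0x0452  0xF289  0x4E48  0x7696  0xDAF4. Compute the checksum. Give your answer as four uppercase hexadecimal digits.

One's-complement addition (fold any carry out of bit 15 back into bit 0):
  0x0452 + 0xF289 = 0x0F6DB
  0xF6DB + 0x4E48 = 0x14523 → wrap carry → 0x4524
  0x4524 + 0x7696 = 0x0BBBA
  0xBBBA + 0xDAF4 = 0x196AE → wrap carry → 0x96AF
One's-complement sum = 0x96AF.
Checksum = ~0x96AF & 0xFFFF = 0x6950.

6950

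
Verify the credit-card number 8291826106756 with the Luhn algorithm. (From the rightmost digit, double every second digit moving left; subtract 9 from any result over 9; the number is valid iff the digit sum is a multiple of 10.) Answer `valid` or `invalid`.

valid

From the right, keep odd positions and double even positions (subtract 9 from any doubled value over 9):
  doubled (positions 2,4,...): 1 3 2 4 2 4 → sum 16
  kept (positions 1,3,...): 6 7 0 6 8 9 8 → sum 44
Total = 60.
60 mod 10 = 0, so the number is valid.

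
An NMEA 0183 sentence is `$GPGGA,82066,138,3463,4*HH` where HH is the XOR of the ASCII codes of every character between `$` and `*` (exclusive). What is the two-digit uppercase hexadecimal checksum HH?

XOR the ASCII codes of the payload characters:
  'G' = 0x47 → acc = 0x47
  'P' = 0x50 → acc = 0x17
  'G' = 0x47 → acc = 0x50
  'G' = 0x47 → acc = 0x17
  'A' = 0x41 → acc = 0x56
  ',' = 0x2C → acc = 0x7A
  '8' = 0x38 → acc = 0x42
  '2' = 0x32 → acc = 0x70
  '0' = 0x30 → acc = 0x40
  '6' = 0x36 → acc = 0x76
  '6' = 0x36 → acc = 0x40
  ',' = 0x2C → acc = 0x6C
  '1' = 0x31 → acc = 0x5D
  '3' = 0x33 → acc = 0x6E
  '8' = 0x38 → acc = 0x56
  ',' = 0x2C → acc = 0x7A
  '3' = 0x33 → acc = 0x49
  '4' = 0x34 → acc = 0x7D
  '6' = 0x36 → acc = 0x4B
  '3' = 0x33 → acc = 0x78
  ',' = 0x2C → acc = 0x54
  '4' = 0x34 → acc = 0x60
Checksum = 0x60.

60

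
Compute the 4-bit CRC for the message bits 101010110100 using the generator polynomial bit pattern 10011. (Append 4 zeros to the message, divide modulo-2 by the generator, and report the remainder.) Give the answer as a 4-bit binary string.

Append 4 zeros: 1010101101000000. Divide by 10011 (XOR where the leading bit is 1):
  pos 0: 10101 XOR 10011 = 00110
  pos 2: 11001 XOR 10011 = 01010
  pos 3: 10101 XOR 10011 = 00110
  pos 5: 11001 XOR 10011 = 01010
  pos 6: 10100 XOR 10011 = 00111
  pos 8: 11100 XOR 10011 = 01111
  pos 9: 11110 XOR 10011 = 01101
  pos 10: 11010 XOR 10011 = 01001
  pos 11: 10010 XOR 10011 = 00001
Remainder (last 4 bits) = 0001. This is the CRC / FCS.

0001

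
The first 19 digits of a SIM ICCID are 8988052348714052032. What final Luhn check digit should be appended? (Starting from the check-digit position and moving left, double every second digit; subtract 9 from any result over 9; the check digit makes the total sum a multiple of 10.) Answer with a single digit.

7

Partial digits right→left: 2 3 0 2 5 0 4 1 7 8 4 3 2 5 0 8 8 9 8
Double every second digit counting from the check-digit position (so the 1st, 3rd, 5th, ... of the partial from the right).
  doubled (with −9 where >9): 4 0 1 8 5 8 4 0 7 7 → sum 44
  kept as-is: 3 2 0 1 8 3 5 8 9 → sum 39
Total = 44 + 39 = 83.
Check digit = (10 − (83 mod 10)) mod 10 = 7.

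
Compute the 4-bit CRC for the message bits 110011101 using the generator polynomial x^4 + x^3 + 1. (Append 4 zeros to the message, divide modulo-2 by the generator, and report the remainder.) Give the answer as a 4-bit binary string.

Append 4 zeros: 1100111010000. Divide by 11001 (XOR where the leading bit is 1):
  pos 0: 11001 XOR 11001 = 00000
  pos 5: 11010 XOR 11001 = 00011
  pos 8: 11000 XOR 11001 = 00001
Remainder (last 4 bits) = 0001. This is the CRC / FCS.

0001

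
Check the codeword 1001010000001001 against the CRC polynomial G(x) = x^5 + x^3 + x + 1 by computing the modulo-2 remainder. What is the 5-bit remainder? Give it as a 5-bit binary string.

00001

Modulo-2 division of 1001010000001001 by 101011:
  pos 0: 100101 XOR 101011 = 001110
  pos 2: 111000 XOR 101011 = 010011
  pos 3: 100110 XOR 101011 = 001101
  pos 5: 110100 XOR 101011 = 011111
  pos 6: 111110 XOR 101011 = 010101
  pos 7: 101011 XOR 101011 = 000000
Remainder = 00001 (nonzero — an error is detected).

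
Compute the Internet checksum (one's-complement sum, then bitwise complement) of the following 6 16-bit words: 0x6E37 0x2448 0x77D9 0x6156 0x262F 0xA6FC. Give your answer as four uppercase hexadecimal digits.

C724

One's-complement addition (fold any carry out of bit 15 back into bit 0):
  0x6E37 + 0x2448 = 0x0927F
  0x927F + 0x77D9 = 0x10A58 → wrap carry → 0x0A59
  0x0A59 + 0x6156 = 0x06BAF
  0x6BAF + 0x262F = 0x091DE
  0x91DE + 0xA6FC = 0x138DA → wrap carry → 0x38DB
One's-complement sum = 0x38DB.
Checksum = ~0x38DB & 0xFFFF = 0xC724.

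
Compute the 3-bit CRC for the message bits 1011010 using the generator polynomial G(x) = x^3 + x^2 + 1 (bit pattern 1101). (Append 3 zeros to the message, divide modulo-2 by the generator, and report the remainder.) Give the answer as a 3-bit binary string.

100

Append 3 zeros: 1011010000. Divide by 1101 (XOR where the leading bit is 1):
  pos 0: 1011 XOR 1101 = 0110
  pos 1: 1100 XOR 1101 = 0001
  pos 4: 1100 XOR 1101 = 0001
Remainder (last 3 bits) = 100. This is the CRC / FCS.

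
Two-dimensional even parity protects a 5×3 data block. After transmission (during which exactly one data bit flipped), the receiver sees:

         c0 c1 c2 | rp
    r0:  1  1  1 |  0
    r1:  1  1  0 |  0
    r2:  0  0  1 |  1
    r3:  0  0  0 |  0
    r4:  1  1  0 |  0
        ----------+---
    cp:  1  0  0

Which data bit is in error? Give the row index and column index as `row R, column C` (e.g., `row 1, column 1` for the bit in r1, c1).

Recompute each row's even parity and compare to rp:
  r0: data parity 1, sent rp 0 → mismatch
  r1: data parity 0, sent rp 0 → ok
  r2: data parity 1, sent rp 1 → ok
  r3: data parity 0, sent rp 0 → ok
  r4: data parity 0, sent rp 0 → ok
Recompute each column's even parity and compare to cp:
  c0: data parity 1, sent cp 1 → ok
  c1: data parity 1, sent cp 0 → mismatch
  c2: data parity 0, sent cp 0 → ok
Exactly one row (r0) and one column (c1) fail → the flipped bit is at their intersection.

row 0, column 1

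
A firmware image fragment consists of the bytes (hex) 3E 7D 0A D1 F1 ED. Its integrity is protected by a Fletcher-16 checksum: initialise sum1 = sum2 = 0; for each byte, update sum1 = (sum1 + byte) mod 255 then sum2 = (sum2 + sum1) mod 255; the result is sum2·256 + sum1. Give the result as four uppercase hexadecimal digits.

Running sums (mod 255):
  after byte 0 (3E): sum1=62, sum2=62
  after byte 1 (7D): sum1=187, sum2=249
  after byte 2 (0A): sum1=197, sum2=191
  after byte 3 (D1): sum1=151, sum2=87
  after byte 4 (F1): sum1=137, sum2=224
  after byte 5 (ED): sum1=119, sum2=88
Checksum = sum2·256 + sum1 = 88·256 + 119 = 22647 = 0x5877.

5877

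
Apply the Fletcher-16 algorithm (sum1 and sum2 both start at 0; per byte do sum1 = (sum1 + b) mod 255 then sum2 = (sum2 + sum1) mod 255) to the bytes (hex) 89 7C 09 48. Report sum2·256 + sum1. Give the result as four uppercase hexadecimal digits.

Running sums (mod 255):
  after byte 0 (89): sum1=137, sum2=137
  after byte 1 (7C): sum1=6, sum2=143
  after byte 2 (09): sum1=15, sum2=158
  after byte 3 (48): sum1=87, sum2=245
Checksum = sum2·256 + sum1 = 245·256 + 87 = 62807 = 0xF557.

F557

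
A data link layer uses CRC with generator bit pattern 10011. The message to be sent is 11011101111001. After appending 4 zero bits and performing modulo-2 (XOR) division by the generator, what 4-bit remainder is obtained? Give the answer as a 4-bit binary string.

Append 4 zeros: 110111011110010000. Divide by 10011 (XOR where the leading bit is 1):
  pos 0: 11011 XOR 10011 = 01000
  pos 1: 10001 XOR 10011 = 00010
  pos 4: 10011 XOR 10011 = 00000
  pos 9: 11001 XOR 10011 = 01010
  pos 10: 10100 XOR 10011 = 00111
  pos 12: 11100 XOR 10011 = 01111
  pos 13: 11110 XOR 10011 = 01101
Remainder (last 4 bits) = 1101. This is the CRC / FCS.

1101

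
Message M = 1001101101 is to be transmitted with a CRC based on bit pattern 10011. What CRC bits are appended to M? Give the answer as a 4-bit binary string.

Append 4 zeros: 10011011010000. Divide by 10011 (XOR where the leading bit is 1):
  pos 0: 10011 XOR 10011 = 00000
  pos 6: 11010 XOR 10011 = 01001
  pos 7: 10010 XOR 10011 = 00001
Remainder (last 4 bits) = 0100. This is the CRC / FCS.

0100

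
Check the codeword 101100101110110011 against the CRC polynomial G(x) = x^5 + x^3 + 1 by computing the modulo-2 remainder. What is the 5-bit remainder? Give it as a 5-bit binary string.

Modulo-2 division of 101100101110110011 by 101001:
  pos 0: 101100 XOR 101001 = 000101
  pos 3: 101101 XOR 101001 = 000100
  pos 6: 100110 XOR 101001 = 001111
  pos 8: 111111 XOR 101001 = 010110
  pos 9: 101100 XOR 101001 = 000101
  pos 12: 101011 XOR 101001 = 000010
Remainder = 00010 (nonzero — an error is detected).

00010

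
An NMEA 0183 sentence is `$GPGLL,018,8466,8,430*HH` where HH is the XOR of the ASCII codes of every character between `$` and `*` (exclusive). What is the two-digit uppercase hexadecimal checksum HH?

XOR the ASCII codes of the payload characters:
  'G' = 0x47 → acc = 0x47
  'P' = 0x50 → acc = 0x17
  'G' = 0x47 → acc = 0x50
  'L' = 0x4C → acc = 0x1C
  'L' = 0x4C → acc = 0x50
  ',' = 0x2C → acc = 0x7C
  '0' = 0x30 → acc = 0x4C
  '1' = 0x31 → acc = 0x7D
  '8' = 0x38 → acc = 0x45
  ',' = 0x2C → acc = 0x69
  '8' = 0x38 → acc = 0x51
  '4' = 0x34 → acc = 0x65
  '6' = 0x36 → acc = 0x53
  '6' = 0x36 → acc = 0x65
  ',' = 0x2C → acc = 0x49
  '8' = 0x38 → acc = 0x71
  ',' = 0x2C → acc = 0x5D
  '4' = 0x34 → acc = 0x69
  '3' = 0x33 → acc = 0x5A
  '0' = 0x30 → acc = 0x6A
Checksum = 0x6A.

6A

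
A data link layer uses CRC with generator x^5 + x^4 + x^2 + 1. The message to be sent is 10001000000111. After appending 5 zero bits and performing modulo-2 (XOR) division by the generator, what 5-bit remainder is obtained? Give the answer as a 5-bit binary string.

10011

Append 5 zeros: 1000100000011100000. Divide by 110101 (XOR where the leading bit is 1):
  pos 0: 100010 XOR 110101 = 010111
  pos 1: 101110 XOR 110101 = 011011
  pos 2: 110110 XOR 110101 = 000011
  pos 6: 110001 XOR 110101 = 000100
  pos 9: 100110 XOR 110101 = 010011
  pos 10: 100110 XOR 110101 = 010011
  pos 11: 100110 XOR 110101 = 010011
  pos 12: 100110 XOR 110101 = 010011
  pos 13: 100110 XOR 110101 = 010011
Remainder (last 5 bits) = 10011. This is the CRC / FCS.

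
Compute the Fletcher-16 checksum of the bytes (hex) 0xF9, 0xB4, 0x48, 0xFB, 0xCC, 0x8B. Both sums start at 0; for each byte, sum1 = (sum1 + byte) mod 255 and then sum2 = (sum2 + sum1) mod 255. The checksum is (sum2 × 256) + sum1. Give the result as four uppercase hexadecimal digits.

Running sums (mod 255):
  after byte 0 (0xF9): sum1=249, sum2=249
  after byte 1 (0xB4): sum1=174, sum2=168
  after byte 2 (0x48): sum1=246, sum2=159
  after byte 3 (0xFB): sum1=242, sum2=146
  after byte 4 (0xCC): sum1=191, sum2=82
  after byte 5 (0x8B): sum1=75, sum2=157
Checksum = sum2·256 + sum1 = 157·256 + 75 = 40267 = 0x9D4B.

9D4B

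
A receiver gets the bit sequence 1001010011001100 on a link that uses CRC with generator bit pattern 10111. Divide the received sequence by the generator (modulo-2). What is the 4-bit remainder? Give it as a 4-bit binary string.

Modulo-2 division of 1001010011001100 by 10111:
  pos 0: 10010 XOR 10111 = 00101
  pos 2: 10110 XOR 10111 = 00001
  pos 6: 10110 XOR 10111 = 00001
  pos 10: 10110 XOR 10111 = 00001
Remainder = 0010 (nonzero — an error is detected).

0010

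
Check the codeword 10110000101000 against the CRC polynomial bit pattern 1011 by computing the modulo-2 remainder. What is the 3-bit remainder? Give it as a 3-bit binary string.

Modulo-2 division of 10110000101000 by 1011:
  pos 0: 1011 XOR 1011 = 0000
  pos 8: 1010 XOR 1011 = 0001
Remainder = 100 (nonzero — an error is detected).

100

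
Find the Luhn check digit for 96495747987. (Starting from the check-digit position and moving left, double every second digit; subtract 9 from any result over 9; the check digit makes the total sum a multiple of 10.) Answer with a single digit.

3

Partial digits right→left: 7 8 9 7 4 7 5 9 4 6 9
Double every second digit counting from the check-digit position (so the 1st, 3rd, 5th, ... of the partial from the right).
  doubled (with −9 where >9): 5 9 8 1 8 9 → sum 40
  kept as-is: 8 7 7 9 6 → sum 37
Total = 40 + 37 = 77.
Check digit = (10 − (77 mod 10)) mod 10 = 3.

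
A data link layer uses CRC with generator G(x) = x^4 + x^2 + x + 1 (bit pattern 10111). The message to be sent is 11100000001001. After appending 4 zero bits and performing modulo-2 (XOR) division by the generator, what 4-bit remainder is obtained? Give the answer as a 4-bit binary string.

1000

Append 4 zeros: 111000000010010000. Divide by 10111 (XOR where the leading bit is 1):
  pos 0: 11100 XOR 10111 = 01011
  pos 1: 10110 XOR 10111 = 00001
  pos 5: 10000 XOR 10111 = 00111
  pos 7: 11110 XOR 10111 = 01001
  pos 8: 10010 XOR 10111 = 00101
  pos 10: 10110 XOR 10111 = 00001
Remainder (last 4 bits) = 1000. This is the CRC / FCS.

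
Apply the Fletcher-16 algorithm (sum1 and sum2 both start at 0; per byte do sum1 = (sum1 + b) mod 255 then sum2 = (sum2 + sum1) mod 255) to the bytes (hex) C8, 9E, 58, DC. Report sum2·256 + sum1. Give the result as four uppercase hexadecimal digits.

8C9C

Running sums (mod 255):
  after byte 0 (C8): sum1=200, sum2=200
  after byte 1 (9E): sum1=103, sum2=48
  after byte 2 (58): sum1=191, sum2=239
  after byte 3 (DC): sum1=156, sum2=140
Checksum = sum2·256 + sum1 = 140·256 + 156 = 35996 = 0x8C9C.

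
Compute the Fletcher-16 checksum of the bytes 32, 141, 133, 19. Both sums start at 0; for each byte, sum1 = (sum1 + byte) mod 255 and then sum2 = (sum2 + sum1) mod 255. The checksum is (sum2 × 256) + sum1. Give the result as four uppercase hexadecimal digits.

Running sums (mod 255):
  after byte 0 (32): sum1=32, sum2=32
  after byte 1 (141): sum1=173, sum2=205
  after byte 2 (133): sum1=51, sum2=1
  after byte 3 (19): sum1=70, sum2=71
Checksum = sum2·256 + sum1 = 71·256 + 70 = 18246 = 0x4746.

4746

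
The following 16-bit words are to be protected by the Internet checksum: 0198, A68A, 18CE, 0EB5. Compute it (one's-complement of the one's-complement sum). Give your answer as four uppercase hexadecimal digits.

One's-complement addition (fold any carry out of bit 15 back into bit 0):
  0x0198 + 0xA68A = 0x0A822
  0xA822 + 0x18CE = 0x0C0F0
  0xC0F0 + 0x0EB5 = 0x0CFA5
One's-complement sum = 0xCFA5.
Checksum = ~0xCFA5 & 0xFFFF = 0x305A.

305A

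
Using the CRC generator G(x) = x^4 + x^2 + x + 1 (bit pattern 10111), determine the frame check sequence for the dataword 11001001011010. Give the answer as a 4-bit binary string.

0010

Append 4 zeros: 110010010110100000. Divide by 10111 (XOR where the leading bit is 1):
  pos 0: 11001 XOR 10111 = 01110
  pos 1: 11100 XOR 10111 = 01011
  pos 2: 10110 XOR 10111 = 00001
  pos 6: 11011 XOR 10111 = 01100
  pos 7: 11000 XOR 10111 = 01111
  pos 8: 11111 XOR 10111 = 01000
  pos 9: 10000 XOR 10111 = 00111
  pos 11: 11100 XOR 10111 = 01011
  pos 12: 10110 XOR 10111 = 00001
Remainder (last 4 bits) = 0010. This is the CRC / FCS.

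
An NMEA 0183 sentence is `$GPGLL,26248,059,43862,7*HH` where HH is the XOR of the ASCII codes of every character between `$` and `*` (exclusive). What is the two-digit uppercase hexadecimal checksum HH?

XOR the ASCII codes of the payload characters:
  'G' = 0x47 → acc = 0x47
  'P' = 0x50 → acc = 0x17
  'G' = 0x47 → acc = 0x50
  'L' = 0x4C → acc = 0x1C
  'L' = 0x4C → acc = 0x50
  ',' = 0x2C → acc = 0x7C
  '2' = 0x32 → acc = 0x4E
  '6' = 0x36 → acc = 0x78
  '2' = 0x32 → acc = 0x4A
  '4' = 0x34 → acc = 0x7E
  '8' = 0x38 → acc = 0x46
  ',' = 0x2C → acc = 0x6A
  '0' = 0x30 → acc = 0x5A
  '5' = 0x35 → acc = 0x6F
  '9' = 0x39 → acc = 0x56
  ',' = 0x2C → acc = 0x7A
  '4' = 0x34 → acc = 0x4E
  '3' = 0x33 → acc = 0x7D
  '8' = 0x38 → acc = 0x45
  '6' = 0x36 → acc = 0x73
  '2' = 0x32 → acc = 0x41
  ',' = 0x2C → acc = 0x6D
  '7' = 0x37 → acc = 0x5A
Checksum = 0x5A.

5A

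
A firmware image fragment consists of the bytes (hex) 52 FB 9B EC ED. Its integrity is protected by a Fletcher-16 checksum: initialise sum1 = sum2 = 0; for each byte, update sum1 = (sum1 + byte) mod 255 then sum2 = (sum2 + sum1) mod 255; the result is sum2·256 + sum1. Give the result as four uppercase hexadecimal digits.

Running sums (mod 255):
  after byte 0 (52): sum1=82, sum2=82
  after byte 1 (FB): sum1=78, sum2=160
  after byte 2 (9B): sum1=233, sum2=138
  after byte 3 (EC): sum1=214, sum2=97
  after byte 4 (ED): sum1=196, sum2=38
Checksum = sum2·256 + sum1 = 38·256 + 196 = 9924 = 0x26C4.

26C4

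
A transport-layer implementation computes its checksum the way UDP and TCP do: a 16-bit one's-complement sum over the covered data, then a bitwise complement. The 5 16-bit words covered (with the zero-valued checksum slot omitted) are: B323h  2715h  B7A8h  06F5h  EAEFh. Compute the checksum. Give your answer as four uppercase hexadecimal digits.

7C39

One's-complement addition (fold any carry out of bit 15 back into bit 0):
  0xB323 + 0x2715 = 0x0DA38
  0xDA38 + 0xB7A8 = 0x191E0 → wrap carry → 0x91E1
  0x91E1 + 0x06F5 = 0x098D6
  0x98D6 + 0xEAEF = 0x183C5 → wrap carry → 0x83C6
One's-complement sum = 0x83C6.
Checksum = ~0x83C6 & 0xFFFF = 0x7C39.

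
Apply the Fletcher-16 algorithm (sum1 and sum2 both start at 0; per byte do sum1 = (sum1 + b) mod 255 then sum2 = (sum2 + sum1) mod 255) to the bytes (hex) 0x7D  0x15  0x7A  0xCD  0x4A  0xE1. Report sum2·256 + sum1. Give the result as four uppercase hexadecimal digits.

Running sums (mod 255):
  after byte 0 (0x7D): sum1=125, sum2=125
  after byte 1 (0x15): sum1=146, sum2=16
  after byte 2 (0x7A): sum1=13, sum2=29
  after byte 3 (0xCD): sum1=218, sum2=247
  after byte 4 (0x4A): sum1=37, sum2=29
  after byte 5 (0xE1): sum1=7, sum2=36
Checksum = sum2·256 + sum1 = 36·256 + 7 = 9223 = 0x2407.

2407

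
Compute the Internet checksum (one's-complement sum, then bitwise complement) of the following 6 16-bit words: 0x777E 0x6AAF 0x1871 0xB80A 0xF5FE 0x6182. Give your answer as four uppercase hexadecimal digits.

One's-complement addition (fold any carry out of bit 15 back into bit 0):
  0x777E + 0x6AAF = 0x0E22D
  0xE22D + 0x1871 = 0x0FA9E
  0xFA9E + 0xB80A = 0x1B2A8 → wrap carry → 0xB2A9
  0xB2A9 + 0xF5FE = 0x1A8A7 → wrap carry → 0xA8A8
  0xA8A8 + 0x6182 = 0x10A2A → wrap carry → 0x0A2B
One's-complement sum = 0x0A2B.
Checksum = ~0x0A2B & 0xFFFF = 0xF5D4.

F5D4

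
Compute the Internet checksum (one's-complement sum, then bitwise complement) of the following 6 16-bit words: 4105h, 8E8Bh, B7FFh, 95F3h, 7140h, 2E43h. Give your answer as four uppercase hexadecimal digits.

42F8

One's-complement addition (fold any carry out of bit 15 back into bit 0):
  0x4105 + 0x8E8B = 0x0CF90
  0xCF90 + 0xB7FF = 0x1878F → wrap carry → 0x8790
  0x8790 + 0x95F3 = 0x11D83 → wrap carry → 0x1D84
  0x1D84 + 0x7140 = 0x08EC4
  0x8EC4 + 0x2E43 = 0x0BD07
One's-complement sum = 0xBD07.
Checksum = ~0xBD07 & 0xFFFF = 0x42F8.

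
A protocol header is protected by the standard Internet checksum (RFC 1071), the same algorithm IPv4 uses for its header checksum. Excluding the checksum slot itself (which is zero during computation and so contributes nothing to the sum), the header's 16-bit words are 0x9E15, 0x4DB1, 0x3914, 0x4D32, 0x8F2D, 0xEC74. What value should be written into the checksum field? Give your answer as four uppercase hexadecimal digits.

1250

One's-complement addition (fold any carry out of bit 15 back into bit 0):
  0x9E15 + 0x4DB1 = 0x0EBC6
  0xEBC6 + 0x3914 = 0x124DA → wrap carry → 0x24DB
  0x24DB + 0x4D32 = 0x0720D
  0x720D + 0x8F2D = 0x1013A → wrap carry → 0x013B
  0x013B + 0xEC74 = 0x0EDAF
One's-complement sum = 0xEDAF.
Checksum = ~0xEDAF & 0xFFFF = 0x1250.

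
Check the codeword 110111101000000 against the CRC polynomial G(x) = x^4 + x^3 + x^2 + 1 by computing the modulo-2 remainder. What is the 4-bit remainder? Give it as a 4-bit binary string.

0010

Modulo-2 division of 110111101000000 by 11101:
  pos 0: 11011 XOR 11101 = 00110
  pos 2: 11011 XOR 11101 = 00110
  pos 4: 11001 XOR 11101 = 00100
  pos 6: 10000 XOR 11101 = 01101
  pos 7: 11010 XOR 11101 = 00111
  pos 9: 11100 XOR 11101 = 00001
Remainder = 0010 (nonzero — an error is detected).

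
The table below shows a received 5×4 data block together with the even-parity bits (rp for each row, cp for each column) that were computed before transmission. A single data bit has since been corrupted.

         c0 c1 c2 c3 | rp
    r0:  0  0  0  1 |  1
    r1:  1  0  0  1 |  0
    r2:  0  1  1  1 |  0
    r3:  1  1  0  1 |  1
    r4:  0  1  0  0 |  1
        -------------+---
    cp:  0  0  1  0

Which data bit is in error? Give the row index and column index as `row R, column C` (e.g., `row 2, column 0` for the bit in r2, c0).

row 2, column 1

Recompute each row's even parity and compare to rp:
  r0: data parity 1, sent rp 1 → ok
  r1: data parity 0, sent rp 0 → ok
  r2: data parity 1, sent rp 0 → mismatch
  r3: data parity 1, sent rp 1 → ok
  r4: data parity 1, sent rp 1 → ok
Recompute each column's even parity and compare to cp:
  c0: data parity 0, sent cp 0 → ok
  c1: data parity 1, sent cp 0 → mismatch
  c2: data parity 1, sent cp 1 → ok
  c3: data parity 0, sent cp 0 → ok
Exactly one row (r2) and one column (c1) fail → the flipped bit is at their intersection.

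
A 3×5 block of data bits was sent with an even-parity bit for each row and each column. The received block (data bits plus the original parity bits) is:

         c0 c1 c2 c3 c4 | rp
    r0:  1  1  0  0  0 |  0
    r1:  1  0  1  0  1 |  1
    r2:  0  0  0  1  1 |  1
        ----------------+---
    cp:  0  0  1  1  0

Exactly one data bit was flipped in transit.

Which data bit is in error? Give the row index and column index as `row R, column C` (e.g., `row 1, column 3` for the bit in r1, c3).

row 2, column 1

Recompute each row's even parity and compare to rp:
  r0: data parity 0, sent rp 0 → ok
  r1: data parity 1, sent rp 1 → ok
  r2: data parity 0, sent rp 1 → mismatch
Recompute each column's even parity and compare to cp:
  c0: data parity 0, sent cp 0 → ok
  c1: data parity 1, sent cp 0 → mismatch
  c2: data parity 1, sent cp 1 → ok
  c3: data parity 1, sent cp 1 → ok
  c4: data parity 0, sent cp 0 → ok
Exactly one row (r2) and one column (c1) fail → the flipped bit is at their intersection.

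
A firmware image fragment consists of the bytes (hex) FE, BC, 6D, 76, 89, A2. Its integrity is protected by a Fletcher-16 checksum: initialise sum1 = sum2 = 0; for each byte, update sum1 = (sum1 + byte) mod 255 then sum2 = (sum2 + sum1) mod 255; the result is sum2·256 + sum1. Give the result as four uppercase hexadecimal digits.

78CB

Running sums (mod 255):
  after byte 0 (FE): sum1=254, sum2=254
  after byte 1 (BC): sum1=187, sum2=186
  after byte 2 (6D): sum1=41, sum2=227
  after byte 3 (76): sum1=159, sum2=131
  after byte 4 (89): sum1=41, sum2=172
  after byte 5 (A2): sum1=203, sum2=120
Checksum = sum2·256 + sum1 = 120·256 + 203 = 30923 = 0x78CB.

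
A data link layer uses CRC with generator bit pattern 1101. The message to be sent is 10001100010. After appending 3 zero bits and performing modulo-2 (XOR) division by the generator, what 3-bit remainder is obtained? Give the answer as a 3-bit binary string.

Append 3 zeros: 10001100010000. Divide by 1101 (XOR where the leading bit is 1):
  pos 0: 1000 XOR 1101 = 0101
  pos 1: 1011 XOR 1101 = 0110
  pos 2: 1101 XOR 1101 = 0000
  pos 9: 1000 XOR 1101 = 0101
  pos 10: 1010 XOR 1101 = 0111
Remainder (last 3 bits) = 111. This is the CRC / FCS.

111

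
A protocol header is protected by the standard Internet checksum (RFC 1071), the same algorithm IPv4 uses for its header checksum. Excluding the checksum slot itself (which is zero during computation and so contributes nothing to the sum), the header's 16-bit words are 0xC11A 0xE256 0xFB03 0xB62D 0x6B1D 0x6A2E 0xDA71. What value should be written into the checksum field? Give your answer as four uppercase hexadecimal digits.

One's-complement addition (fold any carry out of bit 15 back into bit 0):
  0xC11A + 0xE256 = 0x1A370 → wrap carry → 0xA371
  0xA371 + 0xFB03 = 0x19E74 → wrap carry → 0x9E75
  0x9E75 + 0xB62D = 0x154A2 → wrap carry → 0x54A3
  0x54A3 + 0x6B1D = 0x0BFC0
  0xBFC0 + 0x6A2E = 0x129EE → wrap carry → 0x29EF
  0x29EF + 0xDA71 = 0x10460 → wrap carry → 0x0461
One's-complement sum = 0x0461.
Checksum = ~0x0461 & 0xFFFF = 0xFB9E.

FB9E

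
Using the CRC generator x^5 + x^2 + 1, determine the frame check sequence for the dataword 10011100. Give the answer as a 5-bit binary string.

Append 5 zeros: 1001110000000. Divide by 100101 (XOR where the leading bit is 1):
  pos 0: 100111 XOR 100101 = 000010
  pos 4: 100000 XOR 100101 = 000101
  pos 7: 101000 XOR 100101 = 001101
Remainder (last 5 bits) = 01101. This is the CRC / FCS.

01101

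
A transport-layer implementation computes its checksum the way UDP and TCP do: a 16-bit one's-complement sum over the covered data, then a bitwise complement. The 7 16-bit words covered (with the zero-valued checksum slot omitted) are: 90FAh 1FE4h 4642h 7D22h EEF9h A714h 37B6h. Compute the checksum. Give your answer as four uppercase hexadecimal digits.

BDF7

One's-complement addition (fold any carry out of bit 15 back into bit 0):
  0x90FA + 0x1FE4 = 0x0B0DE
  0xB0DE + 0x4642 = 0x0F720
  0xF720 + 0x7D22 = 0x17442 → wrap carry → 0x7443
  0x7443 + 0xEEF9 = 0x1633C → wrap carry → 0x633D
  0x633D + 0xA714 = 0x10A51 → wrap carry → 0x0A52
  0x0A52 + 0x37B6 = 0x04208
One's-complement sum = 0x4208.
Checksum = ~0x4208 & 0xFFFF = 0xBDF7.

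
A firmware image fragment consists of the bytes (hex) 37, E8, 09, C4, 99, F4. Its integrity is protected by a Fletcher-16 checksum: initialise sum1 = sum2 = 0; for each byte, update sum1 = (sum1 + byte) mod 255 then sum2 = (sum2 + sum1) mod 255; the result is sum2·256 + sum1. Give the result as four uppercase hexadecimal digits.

727C

Running sums (mod 255):
  after byte 0 (37): sum1=55, sum2=55
  after byte 1 (E8): sum1=32, sum2=87
  after byte 2 (09): sum1=41, sum2=128
  after byte 3 (C4): sum1=237, sum2=110
  after byte 4 (99): sum1=135, sum2=245
  after byte 5 (F4): sum1=124, sum2=114
Checksum = sum2·256 + sum1 = 114·256 + 124 = 29308 = 0x727C.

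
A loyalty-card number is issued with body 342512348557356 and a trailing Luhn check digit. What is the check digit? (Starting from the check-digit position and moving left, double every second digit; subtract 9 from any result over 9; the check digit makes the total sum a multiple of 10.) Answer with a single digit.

3

Partial digits right→left: 6 5 3 7 5 5 8 4 3 2 1 5 2 4 3
Double every second digit counting from the check-digit position (so the 1st, 3rd, 5th, ... of the partial from the right).
  doubled (with −9 where >9): 3 6 1 7 6 2 4 6 → sum 35
  kept as-is: 5 7 5 4 2 5 4 → sum 32
Total = 35 + 32 = 67.
Check digit = (10 − (67 mod 10)) mod 10 = 3.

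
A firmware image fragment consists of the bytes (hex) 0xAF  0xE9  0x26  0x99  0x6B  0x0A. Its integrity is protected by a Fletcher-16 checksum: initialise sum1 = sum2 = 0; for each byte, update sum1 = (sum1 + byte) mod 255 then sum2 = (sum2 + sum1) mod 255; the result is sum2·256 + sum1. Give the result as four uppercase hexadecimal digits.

F5CE

Running sums (mod 255):
  after byte 0 (0xAF): sum1=175, sum2=175
  after byte 1 (0xE9): sum1=153, sum2=73
  after byte 2 (0x26): sum1=191, sum2=9
  after byte 3 (0x99): sum1=89, sum2=98
  after byte 4 (0x6B): sum1=196, sum2=39
  after byte 5 (0x0A): sum1=206, sum2=245
Checksum = sum2·256 + sum1 = 245·256 + 206 = 62926 = 0xF5CE.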